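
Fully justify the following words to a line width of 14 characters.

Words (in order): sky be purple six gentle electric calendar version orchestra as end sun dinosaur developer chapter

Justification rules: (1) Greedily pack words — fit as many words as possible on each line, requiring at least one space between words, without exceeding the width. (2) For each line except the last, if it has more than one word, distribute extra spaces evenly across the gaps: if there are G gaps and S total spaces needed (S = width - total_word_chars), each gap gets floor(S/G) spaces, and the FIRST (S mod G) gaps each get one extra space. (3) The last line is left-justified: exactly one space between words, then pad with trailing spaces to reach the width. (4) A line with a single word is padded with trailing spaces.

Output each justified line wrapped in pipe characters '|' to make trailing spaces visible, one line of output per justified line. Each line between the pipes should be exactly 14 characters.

Line 1: ['sky', 'be', 'purple'] (min_width=13, slack=1)
Line 2: ['six', 'gentle'] (min_width=10, slack=4)
Line 3: ['electric'] (min_width=8, slack=6)
Line 4: ['calendar'] (min_width=8, slack=6)
Line 5: ['version'] (min_width=7, slack=7)
Line 6: ['orchestra', 'as'] (min_width=12, slack=2)
Line 7: ['end', 'sun'] (min_width=7, slack=7)
Line 8: ['dinosaur'] (min_width=8, slack=6)
Line 9: ['developer'] (min_width=9, slack=5)
Line 10: ['chapter'] (min_width=7, slack=7)

Answer: |sky  be purple|
|six     gentle|
|electric      |
|calendar      |
|version       |
|orchestra   as|
|end        sun|
|dinosaur      |
|developer     |
|chapter       |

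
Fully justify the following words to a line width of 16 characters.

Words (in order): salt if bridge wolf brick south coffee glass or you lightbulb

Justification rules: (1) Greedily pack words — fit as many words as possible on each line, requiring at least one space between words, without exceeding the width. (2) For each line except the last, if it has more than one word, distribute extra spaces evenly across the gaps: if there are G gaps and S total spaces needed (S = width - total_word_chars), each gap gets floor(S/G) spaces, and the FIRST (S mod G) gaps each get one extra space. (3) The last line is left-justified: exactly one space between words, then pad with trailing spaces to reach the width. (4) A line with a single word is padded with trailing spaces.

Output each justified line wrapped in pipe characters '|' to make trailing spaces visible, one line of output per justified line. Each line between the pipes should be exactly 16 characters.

Line 1: ['salt', 'if', 'bridge'] (min_width=14, slack=2)
Line 2: ['wolf', 'brick', 'south'] (min_width=16, slack=0)
Line 3: ['coffee', 'glass', 'or'] (min_width=15, slack=1)
Line 4: ['you', 'lightbulb'] (min_width=13, slack=3)

Answer: |salt  if  bridge|
|wolf brick south|
|coffee  glass or|
|you lightbulb   |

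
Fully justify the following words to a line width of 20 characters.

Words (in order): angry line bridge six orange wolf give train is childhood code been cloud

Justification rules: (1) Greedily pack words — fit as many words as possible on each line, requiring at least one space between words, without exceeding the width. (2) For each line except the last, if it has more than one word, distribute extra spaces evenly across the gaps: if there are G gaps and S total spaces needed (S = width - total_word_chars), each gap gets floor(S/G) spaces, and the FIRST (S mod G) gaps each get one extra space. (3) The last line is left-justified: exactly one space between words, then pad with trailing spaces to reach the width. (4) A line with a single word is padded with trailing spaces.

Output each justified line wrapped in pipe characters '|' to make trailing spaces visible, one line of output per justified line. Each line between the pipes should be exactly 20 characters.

Answer: |angry   line  bridge|
|six orange wolf give|
|train  is  childhood|
|code been cloud     |

Derivation:
Line 1: ['angry', 'line', 'bridge'] (min_width=17, slack=3)
Line 2: ['six', 'orange', 'wolf', 'give'] (min_width=20, slack=0)
Line 3: ['train', 'is', 'childhood'] (min_width=18, slack=2)
Line 4: ['code', 'been', 'cloud'] (min_width=15, slack=5)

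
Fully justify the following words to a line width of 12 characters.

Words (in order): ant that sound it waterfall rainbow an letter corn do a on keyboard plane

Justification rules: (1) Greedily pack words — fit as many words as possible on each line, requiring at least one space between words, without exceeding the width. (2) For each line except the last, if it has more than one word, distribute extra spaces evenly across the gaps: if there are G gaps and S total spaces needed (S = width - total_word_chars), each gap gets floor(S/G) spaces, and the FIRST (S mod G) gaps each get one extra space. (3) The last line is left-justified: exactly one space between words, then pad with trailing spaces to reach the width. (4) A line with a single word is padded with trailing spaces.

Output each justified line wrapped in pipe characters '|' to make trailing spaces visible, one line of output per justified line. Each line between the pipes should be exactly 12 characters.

Line 1: ['ant', 'that'] (min_width=8, slack=4)
Line 2: ['sound', 'it'] (min_width=8, slack=4)
Line 3: ['waterfall'] (min_width=9, slack=3)
Line 4: ['rainbow', 'an'] (min_width=10, slack=2)
Line 5: ['letter', 'corn'] (min_width=11, slack=1)
Line 6: ['do', 'a', 'on'] (min_width=7, slack=5)
Line 7: ['keyboard'] (min_width=8, slack=4)
Line 8: ['plane'] (min_width=5, slack=7)

Answer: |ant     that|
|sound     it|
|waterfall   |
|rainbow   an|
|letter  corn|
|do    a   on|
|keyboard    |
|plane       |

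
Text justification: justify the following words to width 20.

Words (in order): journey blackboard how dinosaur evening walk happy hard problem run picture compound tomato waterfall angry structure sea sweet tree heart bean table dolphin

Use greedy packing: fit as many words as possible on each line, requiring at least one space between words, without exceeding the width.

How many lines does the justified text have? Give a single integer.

Answer: 9

Derivation:
Line 1: ['journey', 'blackboard'] (min_width=18, slack=2)
Line 2: ['how', 'dinosaur', 'evening'] (min_width=20, slack=0)
Line 3: ['walk', 'happy', 'hard'] (min_width=15, slack=5)
Line 4: ['problem', 'run', 'picture'] (min_width=19, slack=1)
Line 5: ['compound', 'tomato'] (min_width=15, slack=5)
Line 6: ['waterfall', 'angry'] (min_width=15, slack=5)
Line 7: ['structure', 'sea', 'sweet'] (min_width=19, slack=1)
Line 8: ['tree', 'heart', 'bean'] (min_width=15, slack=5)
Line 9: ['table', 'dolphin'] (min_width=13, slack=7)
Total lines: 9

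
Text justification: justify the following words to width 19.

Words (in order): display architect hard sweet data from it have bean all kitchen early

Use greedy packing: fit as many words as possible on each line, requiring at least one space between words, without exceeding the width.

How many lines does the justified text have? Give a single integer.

Line 1: ['display', 'architect'] (min_width=17, slack=2)
Line 2: ['hard', 'sweet', 'data'] (min_width=15, slack=4)
Line 3: ['from', 'it', 'have', 'bean'] (min_width=17, slack=2)
Line 4: ['all', 'kitchen', 'early'] (min_width=17, slack=2)
Total lines: 4

Answer: 4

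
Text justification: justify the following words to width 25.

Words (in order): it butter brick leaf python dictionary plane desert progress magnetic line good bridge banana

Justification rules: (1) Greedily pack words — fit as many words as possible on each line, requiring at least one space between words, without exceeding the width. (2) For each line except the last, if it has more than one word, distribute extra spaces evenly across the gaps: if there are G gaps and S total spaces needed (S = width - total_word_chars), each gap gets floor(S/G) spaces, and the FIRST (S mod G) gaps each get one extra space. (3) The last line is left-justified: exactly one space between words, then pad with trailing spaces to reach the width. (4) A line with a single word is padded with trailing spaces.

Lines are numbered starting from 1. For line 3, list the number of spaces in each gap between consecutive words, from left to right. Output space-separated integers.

Answer: 2 1

Derivation:
Line 1: ['it', 'butter', 'brick', 'leaf'] (min_width=20, slack=5)
Line 2: ['python', 'dictionary', 'plane'] (min_width=23, slack=2)
Line 3: ['desert', 'progress', 'magnetic'] (min_width=24, slack=1)
Line 4: ['line', 'good', 'bridge', 'banana'] (min_width=23, slack=2)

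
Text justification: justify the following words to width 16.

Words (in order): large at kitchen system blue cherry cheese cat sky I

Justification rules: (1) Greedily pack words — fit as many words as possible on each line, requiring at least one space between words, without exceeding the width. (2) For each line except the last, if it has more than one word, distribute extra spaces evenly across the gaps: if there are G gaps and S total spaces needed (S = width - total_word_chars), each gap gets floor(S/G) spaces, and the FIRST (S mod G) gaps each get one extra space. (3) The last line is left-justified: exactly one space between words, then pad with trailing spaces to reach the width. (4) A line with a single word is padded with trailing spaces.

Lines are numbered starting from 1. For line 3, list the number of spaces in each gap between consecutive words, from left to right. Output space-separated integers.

Answer: 4

Derivation:
Line 1: ['large', 'at', 'kitchen'] (min_width=16, slack=0)
Line 2: ['system', 'blue'] (min_width=11, slack=5)
Line 3: ['cherry', 'cheese'] (min_width=13, slack=3)
Line 4: ['cat', 'sky', 'I'] (min_width=9, slack=7)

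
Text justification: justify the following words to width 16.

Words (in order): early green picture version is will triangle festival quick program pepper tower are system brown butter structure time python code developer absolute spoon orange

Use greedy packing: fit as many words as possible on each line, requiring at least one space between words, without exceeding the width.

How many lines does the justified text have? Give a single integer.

Line 1: ['early', 'green'] (min_width=11, slack=5)
Line 2: ['picture', 'version'] (min_width=15, slack=1)
Line 3: ['is', 'will', 'triangle'] (min_width=16, slack=0)
Line 4: ['festival', 'quick'] (min_width=14, slack=2)
Line 5: ['program', 'pepper'] (min_width=14, slack=2)
Line 6: ['tower', 'are', 'system'] (min_width=16, slack=0)
Line 7: ['brown', 'butter'] (min_width=12, slack=4)
Line 8: ['structure', 'time'] (min_width=14, slack=2)
Line 9: ['python', 'code'] (min_width=11, slack=5)
Line 10: ['developer'] (min_width=9, slack=7)
Line 11: ['absolute', 'spoon'] (min_width=14, slack=2)
Line 12: ['orange'] (min_width=6, slack=10)
Total lines: 12

Answer: 12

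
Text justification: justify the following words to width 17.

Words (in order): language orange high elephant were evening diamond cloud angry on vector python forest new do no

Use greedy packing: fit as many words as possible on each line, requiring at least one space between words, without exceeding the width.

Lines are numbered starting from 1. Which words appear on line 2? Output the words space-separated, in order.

Answer: high elephant

Derivation:
Line 1: ['language', 'orange'] (min_width=15, slack=2)
Line 2: ['high', 'elephant'] (min_width=13, slack=4)
Line 3: ['were', 'evening'] (min_width=12, slack=5)
Line 4: ['diamond', 'cloud'] (min_width=13, slack=4)
Line 5: ['angry', 'on', 'vector'] (min_width=15, slack=2)
Line 6: ['python', 'forest', 'new'] (min_width=17, slack=0)
Line 7: ['do', 'no'] (min_width=5, slack=12)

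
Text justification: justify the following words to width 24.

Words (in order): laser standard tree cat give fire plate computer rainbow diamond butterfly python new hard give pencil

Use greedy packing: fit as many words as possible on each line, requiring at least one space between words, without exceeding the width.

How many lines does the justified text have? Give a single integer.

Answer: 5

Derivation:
Line 1: ['laser', 'standard', 'tree', 'cat'] (min_width=23, slack=1)
Line 2: ['give', 'fire', 'plate', 'computer'] (min_width=24, slack=0)
Line 3: ['rainbow', 'diamond'] (min_width=15, slack=9)
Line 4: ['butterfly', 'python', 'new'] (min_width=20, slack=4)
Line 5: ['hard', 'give', 'pencil'] (min_width=16, slack=8)
Total lines: 5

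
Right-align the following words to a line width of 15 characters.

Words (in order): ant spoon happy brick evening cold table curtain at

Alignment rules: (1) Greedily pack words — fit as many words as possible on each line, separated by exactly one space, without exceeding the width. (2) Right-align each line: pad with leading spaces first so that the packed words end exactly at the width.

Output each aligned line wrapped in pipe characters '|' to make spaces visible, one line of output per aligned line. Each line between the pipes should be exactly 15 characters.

Line 1: ['ant', 'spoon', 'happy'] (min_width=15, slack=0)
Line 2: ['brick', 'evening'] (min_width=13, slack=2)
Line 3: ['cold', 'table'] (min_width=10, slack=5)
Line 4: ['curtain', 'at'] (min_width=10, slack=5)

Answer: |ant spoon happy|
|  brick evening|
|     cold table|
|     curtain at|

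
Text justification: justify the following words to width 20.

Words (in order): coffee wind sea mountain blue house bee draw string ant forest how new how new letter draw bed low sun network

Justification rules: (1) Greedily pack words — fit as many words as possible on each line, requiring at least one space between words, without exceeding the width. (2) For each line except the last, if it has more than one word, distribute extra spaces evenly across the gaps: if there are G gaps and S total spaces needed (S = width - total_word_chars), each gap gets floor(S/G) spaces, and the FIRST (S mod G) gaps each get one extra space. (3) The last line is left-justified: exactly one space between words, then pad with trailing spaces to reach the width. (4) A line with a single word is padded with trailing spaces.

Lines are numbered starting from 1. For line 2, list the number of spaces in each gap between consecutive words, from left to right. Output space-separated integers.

Line 1: ['coffee', 'wind', 'sea'] (min_width=15, slack=5)
Line 2: ['mountain', 'blue', 'house'] (min_width=19, slack=1)
Line 3: ['bee', 'draw', 'string', 'ant'] (min_width=19, slack=1)
Line 4: ['forest', 'how', 'new', 'how'] (min_width=18, slack=2)
Line 5: ['new', 'letter', 'draw', 'bed'] (min_width=19, slack=1)
Line 6: ['low', 'sun', 'network'] (min_width=15, slack=5)

Answer: 2 1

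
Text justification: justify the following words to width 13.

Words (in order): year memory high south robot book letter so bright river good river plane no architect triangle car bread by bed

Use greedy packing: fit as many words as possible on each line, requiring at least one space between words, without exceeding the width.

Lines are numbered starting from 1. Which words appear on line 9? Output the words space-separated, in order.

Line 1: ['year', 'memory'] (min_width=11, slack=2)
Line 2: ['high', 'south'] (min_width=10, slack=3)
Line 3: ['robot', 'book'] (min_width=10, slack=3)
Line 4: ['letter', 'so'] (min_width=9, slack=4)
Line 5: ['bright', 'river'] (min_width=12, slack=1)
Line 6: ['good', 'river'] (min_width=10, slack=3)
Line 7: ['plane', 'no'] (min_width=8, slack=5)
Line 8: ['architect'] (min_width=9, slack=4)
Line 9: ['triangle', 'car'] (min_width=12, slack=1)
Line 10: ['bread', 'by', 'bed'] (min_width=12, slack=1)

Answer: triangle car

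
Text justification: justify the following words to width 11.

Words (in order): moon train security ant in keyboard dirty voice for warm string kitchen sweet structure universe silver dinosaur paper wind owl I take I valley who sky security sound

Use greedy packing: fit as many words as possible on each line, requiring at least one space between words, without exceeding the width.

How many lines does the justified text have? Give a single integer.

Line 1: ['moon', 'train'] (min_width=10, slack=1)
Line 2: ['security'] (min_width=8, slack=3)
Line 3: ['ant', 'in'] (min_width=6, slack=5)
Line 4: ['keyboard'] (min_width=8, slack=3)
Line 5: ['dirty', 'voice'] (min_width=11, slack=0)
Line 6: ['for', 'warm'] (min_width=8, slack=3)
Line 7: ['string'] (min_width=6, slack=5)
Line 8: ['kitchen'] (min_width=7, slack=4)
Line 9: ['sweet'] (min_width=5, slack=6)
Line 10: ['structure'] (min_width=9, slack=2)
Line 11: ['universe'] (min_width=8, slack=3)
Line 12: ['silver'] (min_width=6, slack=5)
Line 13: ['dinosaur'] (min_width=8, slack=3)
Line 14: ['paper', 'wind'] (min_width=10, slack=1)
Line 15: ['owl', 'I', 'take'] (min_width=10, slack=1)
Line 16: ['I', 'valley'] (min_width=8, slack=3)
Line 17: ['who', 'sky'] (min_width=7, slack=4)
Line 18: ['security'] (min_width=8, slack=3)
Line 19: ['sound'] (min_width=5, slack=6)
Total lines: 19

Answer: 19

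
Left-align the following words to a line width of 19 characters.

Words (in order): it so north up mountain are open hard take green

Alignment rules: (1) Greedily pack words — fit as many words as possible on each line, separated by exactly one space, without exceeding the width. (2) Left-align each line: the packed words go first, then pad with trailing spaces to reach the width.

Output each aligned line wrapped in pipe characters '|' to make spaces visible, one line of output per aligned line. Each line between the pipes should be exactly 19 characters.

Line 1: ['it', 'so', 'north', 'up'] (min_width=14, slack=5)
Line 2: ['mountain', 'are', 'open'] (min_width=17, slack=2)
Line 3: ['hard', 'take', 'green'] (min_width=15, slack=4)

Answer: |it so north up     |
|mountain are open  |
|hard take green    |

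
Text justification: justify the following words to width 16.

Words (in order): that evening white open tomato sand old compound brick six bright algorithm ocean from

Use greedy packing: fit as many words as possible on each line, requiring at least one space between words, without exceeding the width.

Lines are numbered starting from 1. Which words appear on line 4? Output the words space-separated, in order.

Line 1: ['that', 'evening'] (min_width=12, slack=4)
Line 2: ['white', 'open'] (min_width=10, slack=6)
Line 3: ['tomato', 'sand', 'old'] (min_width=15, slack=1)
Line 4: ['compound', 'brick'] (min_width=14, slack=2)
Line 5: ['six', 'bright'] (min_width=10, slack=6)
Line 6: ['algorithm', 'ocean'] (min_width=15, slack=1)
Line 7: ['from'] (min_width=4, slack=12)

Answer: compound brick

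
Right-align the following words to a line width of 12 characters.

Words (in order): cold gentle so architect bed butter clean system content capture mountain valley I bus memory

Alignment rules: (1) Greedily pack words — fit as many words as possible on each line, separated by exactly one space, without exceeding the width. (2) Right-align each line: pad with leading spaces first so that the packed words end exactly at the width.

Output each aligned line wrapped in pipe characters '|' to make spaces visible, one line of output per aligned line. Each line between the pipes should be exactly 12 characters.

Line 1: ['cold', 'gentle'] (min_width=11, slack=1)
Line 2: ['so', 'architect'] (min_width=12, slack=0)
Line 3: ['bed', 'butter'] (min_width=10, slack=2)
Line 4: ['clean', 'system'] (min_width=12, slack=0)
Line 5: ['content'] (min_width=7, slack=5)
Line 6: ['capture'] (min_width=7, slack=5)
Line 7: ['mountain'] (min_width=8, slack=4)
Line 8: ['valley', 'I', 'bus'] (min_width=12, slack=0)
Line 9: ['memory'] (min_width=6, slack=6)

Answer: | cold gentle|
|so architect|
|  bed butter|
|clean system|
|     content|
|     capture|
|    mountain|
|valley I bus|
|      memory|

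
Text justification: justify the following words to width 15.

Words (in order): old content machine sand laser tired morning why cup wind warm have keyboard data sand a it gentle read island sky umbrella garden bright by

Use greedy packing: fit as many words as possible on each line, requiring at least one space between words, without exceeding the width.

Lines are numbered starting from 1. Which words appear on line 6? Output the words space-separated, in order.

Answer: keyboard data

Derivation:
Line 1: ['old', 'content'] (min_width=11, slack=4)
Line 2: ['machine', 'sand'] (min_width=12, slack=3)
Line 3: ['laser', 'tired'] (min_width=11, slack=4)
Line 4: ['morning', 'why', 'cup'] (min_width=15, slack=0)
Line 5: ['wind', 'warm', 'have'] (min_width=14, slack=1)
Line 6: ['keyboard', 'data'] (min_width=13, slack=2)
Line 7: ['sand', 'a', 'it'] (min_width=9, slack=6)
Line 8: ['gentle', 'read'] (min_width=11, slack=4)
Line 9: ['island', 'sky'] (min_width=10, slack=5)
Line 10: ['umbrella', 'garden'] (min_width=15, slack=0)
Line 11: ['bright', 'by'] (min_width=9, slack=6)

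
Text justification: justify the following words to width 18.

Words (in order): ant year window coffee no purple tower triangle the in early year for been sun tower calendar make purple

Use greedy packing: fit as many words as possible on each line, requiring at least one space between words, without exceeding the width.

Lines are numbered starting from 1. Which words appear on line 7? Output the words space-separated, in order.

Line 1: ['ant', 'year', 'window'] (min_width=15, slack=3)
Line 2: ['coffee', 'no', 'purple'] (min_width=16, slack=2)
Line 3: ['tower', 'triangle', 'the'] (min_width=18, slack=0)
Line 4: ['in', 'early', 'year', 'for'] (min_width=17, slack=1)
Line 5: ['been', 'sun', 'tower'] (min_width=14, slack=4)
Line 6: ['calendar', 'make'] (min_width=13, slack=5)
Line 7: ['purple'] (min_width=6, slack=12)

Answer: purple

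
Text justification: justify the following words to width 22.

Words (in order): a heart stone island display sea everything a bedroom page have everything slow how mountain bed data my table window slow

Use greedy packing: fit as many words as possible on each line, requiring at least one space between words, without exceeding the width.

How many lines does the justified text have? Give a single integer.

Answer: 6

Derivation:
Line 1: ['a', 'heart', 'stone', 'island'] (min_width=20, slack=2)
Line 2: ['display', 'sea', 'everything'] (min_width=22, slack=0)
Line 3: ['a', 'bedroom', 'page', 'have'] (min_width=19, slack=3)
Line 4: ['everything', 'slow', 'how'] (min_width=19, slack=3)
Line 5: ['mountain', 'bed', 'data', 'my'] (min_width=20, slack=2)
Line 6: ['table', 'window', 'slow'] (min_width=17, slack=5)
Total lines: 6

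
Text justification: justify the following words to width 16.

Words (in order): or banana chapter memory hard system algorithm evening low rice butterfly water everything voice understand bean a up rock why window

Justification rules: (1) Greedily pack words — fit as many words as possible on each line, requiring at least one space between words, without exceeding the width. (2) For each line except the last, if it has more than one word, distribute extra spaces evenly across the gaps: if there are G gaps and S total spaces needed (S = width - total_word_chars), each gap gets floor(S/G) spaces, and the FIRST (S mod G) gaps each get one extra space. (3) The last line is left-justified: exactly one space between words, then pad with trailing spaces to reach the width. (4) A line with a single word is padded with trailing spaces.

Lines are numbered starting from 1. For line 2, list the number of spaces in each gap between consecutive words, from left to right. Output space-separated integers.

Line 1: ['or', 'banana'] (min_width=9, slack=7)
Line 2: ['chapter', 'memory'] (min_width=14, slack=2)
Line 3: ['hard', 'system'] (min_width=11, slack=5)
Line 4: ['algorithm'] (min_width=9, slack=7)
Line 5: ['evening', 'low', 'rice'] (min_width=16, slack=0)
Line 6: ['butterfly', 'water'] (min_width=15, slack=1)
Line 7: ['everything', 'voice'] (min_width=16, slack=0)
Line 8: ['understand', 'bean'] (min_width=15, slack=1)
Line 9: ['a', 'up', 'rock', 'why'] (min_width=13, slack=3)
Line 10: ['window'] (min_width=6, slack=10)

Answer: 3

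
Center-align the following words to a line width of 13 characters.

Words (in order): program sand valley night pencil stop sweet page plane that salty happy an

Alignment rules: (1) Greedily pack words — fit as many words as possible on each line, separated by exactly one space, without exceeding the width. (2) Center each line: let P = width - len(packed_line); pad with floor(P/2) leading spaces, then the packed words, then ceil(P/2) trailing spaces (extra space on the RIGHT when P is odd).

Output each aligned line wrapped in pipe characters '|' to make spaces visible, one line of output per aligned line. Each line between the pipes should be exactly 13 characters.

Answer: |program sand |
|valley night |
| pencil stop |
| sweet page  |
| plane that  |
| salty happy |
|     an      |

Derivation:
Line 1: ['program', 'sand'] (min_width=12, slack=1)
Line 2: ['valley', 'night'] (min_width=12, slack=1)
Line 3: ['pencil', 'stop'] (min_width=11, slack=2)
Line 4: ['sweet', 'page'] (min_width=10, slack=3)
Line 5: ['plane', 'that'] (min_width=10, slack=3)
Line 6: ['salty', 'happy'] (min_width=11, slack=2)
Line 7: ['an'] (min_width=2, slack=11)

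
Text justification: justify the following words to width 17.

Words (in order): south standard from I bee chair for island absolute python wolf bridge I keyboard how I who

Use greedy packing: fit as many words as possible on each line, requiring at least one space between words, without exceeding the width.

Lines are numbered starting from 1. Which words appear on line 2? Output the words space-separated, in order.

Answer: from I bee chair

Derivation:
Line 1: ['south', 'standard'] (min_width=14, slack=3)
Line 2: ['from', 'I', 'bee', 'chair'] (min_width=16, slack=1)
Line 3: ['for', 'island'] (min_width=10, slack=7)
Line 4: ['absolute', 'python'] (min_width=15, slack=2)
Line 5: ['wolf', 'bridge', 'I'] (min_width=13, slack=4)
Line 6: ['keyboard', 'how', 'I'] (min_width=14, slack=3)
Line 7: ['who'] (min_width=3, slack=14)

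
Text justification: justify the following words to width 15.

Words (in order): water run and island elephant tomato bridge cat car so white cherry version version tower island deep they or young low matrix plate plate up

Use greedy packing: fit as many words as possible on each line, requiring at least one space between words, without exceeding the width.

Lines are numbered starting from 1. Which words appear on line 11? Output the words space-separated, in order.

Line 1: ['water', 'run', 'and'] (min_width=13, slack=2)
Line 2: ['island', 'elephant'] (min_width=15, slack=0)
Line 3: ['tomato', 'bridge'] (min_width=13, slack=2)
Line 4: ['cat', 'car', 'so'] (min_width=10, slack=5)
Line 5: ['white', 'cherry'] (min_width=12, slack=3)
Line 6: ['version', 'version'] (min_width=15, slack=0)
Line 7: ['tower', 'island'] (min_width=12, slack=3)
Line 8: ['deep', 'they', 'or'] (min_width=12, slack=3)
Line 9: ['young', 'low'] (min_width=9, slack=6)
Line 10: ['matrix', 'plate'] (min_width=12, slack=3)
Line 11: ['plate', 'up'] (min_width=8, slack=7)

Answer: plate up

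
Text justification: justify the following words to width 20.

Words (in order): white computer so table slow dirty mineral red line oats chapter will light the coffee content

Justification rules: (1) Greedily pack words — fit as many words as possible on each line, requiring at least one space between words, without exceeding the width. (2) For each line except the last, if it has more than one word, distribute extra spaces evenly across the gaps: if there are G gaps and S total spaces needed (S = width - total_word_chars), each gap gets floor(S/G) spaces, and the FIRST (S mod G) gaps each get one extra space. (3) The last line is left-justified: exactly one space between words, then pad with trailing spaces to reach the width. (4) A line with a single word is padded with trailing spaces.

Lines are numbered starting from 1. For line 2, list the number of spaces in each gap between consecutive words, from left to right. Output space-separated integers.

Answer: 3 3

Derivation:
Line 1: ['white', 'computer', 'so'] (min_width=17, slack=3)
Line 2: ['table', 'slow', 'dirty'] (min_width=16, slack=4)
Line 3: ['mineral', 'red', 'line'] (min_width=16, slack=4)
Line 4: ['oats', 'chapter', 'will'] (min_width=17, slack=3)
Line 5: ['light', 'the', 'coffee'] (min_width=16, slack=4)
Line 6: ['content'] (min_width=7, slack=13)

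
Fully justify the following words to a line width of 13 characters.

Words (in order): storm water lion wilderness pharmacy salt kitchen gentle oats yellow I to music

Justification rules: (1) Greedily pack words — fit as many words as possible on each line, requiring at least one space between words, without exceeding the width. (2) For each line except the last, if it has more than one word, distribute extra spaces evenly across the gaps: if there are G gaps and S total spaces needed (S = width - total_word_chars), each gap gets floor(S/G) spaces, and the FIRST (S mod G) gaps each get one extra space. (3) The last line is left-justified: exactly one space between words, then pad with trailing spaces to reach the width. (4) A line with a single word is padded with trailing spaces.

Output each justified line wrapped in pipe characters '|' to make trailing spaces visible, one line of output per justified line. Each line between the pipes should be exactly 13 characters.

Answer: |storm   water|
|lion         |
|wilderness   |
|pharmacy salt|
|kitchen      |
|gentle   oats|
|yellow  I  to|
|music        |

Derivation:
Line 1: ['storm', 'water'] (min_width=11, slack=2)
Line 2: ['lion'] (min_width=4, slack=9)
Line 3: ['wilderness'] (min_width=10, slack=3)
Line 4: ['pharmacy', 'salt'] (min_width=13, slack=0)
Line 5: ['kitchen'] (min_width=7, slack=6)
Line 6: ['gentle', 'oats'] (min_width=11, slack=2)
Line 7: ['yellow', 'I', 'to'] (min_width=11, slack=2)
Line 8: ['music'] (min_width=5, slack=8)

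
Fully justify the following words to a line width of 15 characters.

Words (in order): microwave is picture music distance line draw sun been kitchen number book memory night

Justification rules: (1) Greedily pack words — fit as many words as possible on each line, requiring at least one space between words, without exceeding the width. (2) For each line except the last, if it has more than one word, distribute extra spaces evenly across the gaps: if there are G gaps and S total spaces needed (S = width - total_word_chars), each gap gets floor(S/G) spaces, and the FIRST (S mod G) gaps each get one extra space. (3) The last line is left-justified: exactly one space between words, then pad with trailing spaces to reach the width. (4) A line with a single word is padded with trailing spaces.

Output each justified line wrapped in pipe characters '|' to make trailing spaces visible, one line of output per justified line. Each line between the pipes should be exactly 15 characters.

Answer: |microwave    is|
|picture   music|
|distance   line|
|draw  sun  been|
|kitchen  number|
|book     memory|
|night          |

Derivation:
Line 1: ['microwave', 'is'] (min_width=12, slack=3)
Line 2: ['picture', 'music'] (min_width=13, slack=2)
Line 3: ['distance', 'line'] (min_width=13, slack=2)
Line 4: ['draw', 'sun', 'been'] (min_width=13, slack=2)
Line 5: ['kitchen', 'number'] (min_width=14, slack=1)
Line 6: ['book', 'memory'] (min_width=11, slack=4)
Line 7: ['night'] (min_width=5, slack=10)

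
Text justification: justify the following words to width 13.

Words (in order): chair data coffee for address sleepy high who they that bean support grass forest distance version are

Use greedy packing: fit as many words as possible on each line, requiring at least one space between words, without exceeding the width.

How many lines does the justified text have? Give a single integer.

Line 1: ['chair', 'data'] (min_width=10, slack=3)
Line 2: ['coffee', 'for'] (min_width=10, slack=3)
Line 3: ['address'] (min_width=7, slack=6)
Line 4: ['sleepy', 'high'] (min_width=11, slack=2)
Line 5: ['who', 'they', 'that'] (min_width=13, slack=0)
Line 6: ['bean', 'support'] (min_width=12, slack=1)
Line 7: ['grass', 'forest'] (min_width=12, slack=1)
Line 8: ['distance'] (min_width=8, slack=5)
Line 9: ['version', 'are'] (min_width=11, slack=2)
Total lines: 9

Answer: 9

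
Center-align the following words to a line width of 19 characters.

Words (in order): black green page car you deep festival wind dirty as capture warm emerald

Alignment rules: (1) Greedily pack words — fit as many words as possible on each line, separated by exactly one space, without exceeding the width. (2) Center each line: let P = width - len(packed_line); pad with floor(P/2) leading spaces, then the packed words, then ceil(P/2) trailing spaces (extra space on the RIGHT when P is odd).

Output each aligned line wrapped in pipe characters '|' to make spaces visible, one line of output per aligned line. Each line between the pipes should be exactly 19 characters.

Answer: | black green page  |
|   car you deep    |
|festival wind dirty|
|  as capture warm  |
|      emerald      |

Derivation:
Line 1: ['black', 'green', 'page'] (min_width=16, slack=3)
Line 2: ['car', 'you', 'deep'] (min_width=12, slack=7)
Line 3: ['festival', 'wind', 'dirty'] (min_width=19, slack=0)
Line 4: ['as', 'capture', 'warm'] (min_width=15, slack=4)
Line 5: ['emerald'] (min_width=7, slack=12)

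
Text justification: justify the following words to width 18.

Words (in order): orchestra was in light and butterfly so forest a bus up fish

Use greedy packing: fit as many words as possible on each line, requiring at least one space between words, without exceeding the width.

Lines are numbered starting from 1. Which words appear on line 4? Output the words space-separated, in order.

Answer: forest a bus up

Derivation:
Line 1: ['orchestra', 'was', 'in'] (min_width=16, slack=2)
Line 2: ['light', 'and'] (min_width=9, slack=9)
Line 3: ['butterfly', 'so'] (min_width=12, slack=6)
Line 4: ['forest', 'a', 'bus', 'up'] (min_width=15, slack=3)
Line 5: ['fish'] (min_width=4, slack=14)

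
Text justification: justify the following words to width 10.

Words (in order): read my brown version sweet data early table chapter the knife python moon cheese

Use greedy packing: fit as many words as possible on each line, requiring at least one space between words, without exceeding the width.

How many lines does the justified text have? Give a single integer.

Line 1: ['read', 'my'] (min_width=7, slack=3)
Line 2: ['brown'] (min_width=5, slack=5)
Line 3: ['version'] (min_width=7, slack=3)
Line 4: ['sweet', 'data'] (min_width=10, slack=0)
Line 5: ['early'] (min_width=5, slack=5)
Line 6: ['table'] (min_width=5, slack=5)
Line 7: ['chapter'] (min_width=7, slack=3)
Line 8: ['the', 'knife'] (min_width=9, slack=1)
Line 9: ['python'] (min_width=6, slack=4)
Line 10: ['moon'] (min_width=4, slack=6)
Line 11: ['cheese'] (min_width=6, slack=4)
Total lines: 11

Answer: 11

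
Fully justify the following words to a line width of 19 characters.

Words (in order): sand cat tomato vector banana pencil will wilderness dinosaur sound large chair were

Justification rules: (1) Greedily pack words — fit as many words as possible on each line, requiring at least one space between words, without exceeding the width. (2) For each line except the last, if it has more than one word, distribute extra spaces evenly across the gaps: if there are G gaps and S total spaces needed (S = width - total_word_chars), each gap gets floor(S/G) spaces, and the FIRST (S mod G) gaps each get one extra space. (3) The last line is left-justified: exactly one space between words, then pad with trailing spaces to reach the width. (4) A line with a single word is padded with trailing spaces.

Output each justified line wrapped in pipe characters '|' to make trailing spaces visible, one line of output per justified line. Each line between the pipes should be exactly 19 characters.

Line 1: ['sand', 'cat', 'tomato'] (min_width=15, slack=4)
Line 2: ['vector', 'banana'] (min_width=13, slack=6)
Line 3: ['pencil', 'will'] (min_width=11, slack=8)
Line 4: ['wilderness', 'dinosaur'] (min_width=19, slack=0)
Line 5: ['sound', 'large', 'chair'] (min_width=17, slack=2)
Line 6: ['were'] (min_width=4, slack=15)

Answer: |sand   cat   tomato|
|vector       banana|
|pencil         will|
|wilderness dinosaur|
|sound  large  chair|
|were               |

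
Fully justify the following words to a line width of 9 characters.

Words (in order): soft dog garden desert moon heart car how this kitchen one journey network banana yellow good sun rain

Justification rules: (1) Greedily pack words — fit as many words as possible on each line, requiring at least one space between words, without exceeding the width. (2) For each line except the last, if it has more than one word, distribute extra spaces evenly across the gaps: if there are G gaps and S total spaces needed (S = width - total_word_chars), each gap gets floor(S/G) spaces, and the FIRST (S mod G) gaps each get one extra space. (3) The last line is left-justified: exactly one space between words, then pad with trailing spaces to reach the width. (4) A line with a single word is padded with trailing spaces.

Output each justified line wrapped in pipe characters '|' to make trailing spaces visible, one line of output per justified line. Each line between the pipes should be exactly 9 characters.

Answer: |soft  dog|
|garden   |
|desert   |
|moon     |
|heart car|
|how  this|
|kitchen  |
|one      |
|journey  |
|network  |
|banana   |
|yellow   |
|good  sun|
|rain     |

Derivation:
Line 1: ['soft', 'dog'] (min_width=8, slack=1)
Line 2: ['garden'] (min_width=6, slack=3)
Line 3: ['desert'] (min_width=6, slack=3)
Line 4: ['moon'] (min_width=4, slack=5)
Line 5: ['heart', 'car'] (min_width=9, slack=0)
Line 6: ['how', 'this'] (min_width=8, slack=1)
Line 7: ['kitchen'] (min_width=7, slack=2)
Line 8: ['one'] (min_width=3, slack=6)
Line 9: ['journey'] (min_width=7, slack=2)
Line 10: ['network'] (min_width=7, slack=2)
Line 11: ['banana'] (min_width=6, slack=3)
Line 12: ['yellow'] (min_width=6, slack=3)
Line 13: ['good', 'sun'] (min_width=8, slack=1)
Line 14: ['rain'] (min_width=4, slack=5)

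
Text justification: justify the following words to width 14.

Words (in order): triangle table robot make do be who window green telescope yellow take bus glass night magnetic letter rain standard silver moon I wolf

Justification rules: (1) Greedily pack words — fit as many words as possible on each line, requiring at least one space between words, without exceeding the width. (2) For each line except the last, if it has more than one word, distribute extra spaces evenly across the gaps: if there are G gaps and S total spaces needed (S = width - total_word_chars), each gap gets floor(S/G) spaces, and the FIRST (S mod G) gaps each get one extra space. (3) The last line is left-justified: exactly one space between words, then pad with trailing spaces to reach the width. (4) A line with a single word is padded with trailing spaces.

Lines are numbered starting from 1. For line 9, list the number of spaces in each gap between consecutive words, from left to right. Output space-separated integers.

Line 1: ['triangle', 'table'] (min_width=14, slack=0)
Line 2: ['robot', 'make', 'do'] (min_width=13, slack=1)
Line 3: ['be', 'who', 'window'] (min_width=13, slack=1)
Line 4: ['green'] (min_width=5, slack=9)
Line 5: ['telescope'] (min_width=9, slack=5)
Line 6: ['yellow', 'take'] (min_width=11, slack=3)
Line 7: ['bus', 'glass'] (min_width=9, slack=5)
Line 8: ['night', 'magnetic'] (min_width=14, slack=0)
Line 9: ['letter', 'rain'] (min_width=11, slack=3)
Line 10: ['standard'] (min_width=8, slack=6)
Line 11: ['silver', 'moon', 'I'] (min_width=13, slack=1)
Line 12: ['wolf'] (min_width=4, slack=10)

Answer: 4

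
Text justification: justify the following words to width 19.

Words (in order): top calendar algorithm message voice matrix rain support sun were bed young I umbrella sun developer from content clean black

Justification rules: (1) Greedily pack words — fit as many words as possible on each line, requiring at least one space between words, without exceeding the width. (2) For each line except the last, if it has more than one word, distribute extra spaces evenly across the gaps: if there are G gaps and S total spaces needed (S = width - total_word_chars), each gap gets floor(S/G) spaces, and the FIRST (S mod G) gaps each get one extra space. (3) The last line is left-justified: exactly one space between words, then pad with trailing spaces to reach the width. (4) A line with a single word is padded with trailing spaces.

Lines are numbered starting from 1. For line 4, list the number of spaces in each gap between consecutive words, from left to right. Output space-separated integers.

Answer: 3 2

Derivation:
Line 1: ['top', 'calendar'] (min_width=12, slack=7)
Line 2: ['algorithm', 'message'] (min_width=17, slack=2)
Line 3: ['voice', 'matrix', 'rain'] (min_width=17, slack=2)
Line 4: ['support', 'sun', 'were'] (min_width=16, slack=3)
Line 5: ['bed', 'young', 'I'] (min_width=11, slack=8)
Line 6: ['umbrella', 'sun'] (min_width=12, slack=7)
Line 7: ['developer', 'from'] (min_width=14, slack=5)
Line 8: ['content', 'clean', 'black'] (min_width=19, slack=0)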